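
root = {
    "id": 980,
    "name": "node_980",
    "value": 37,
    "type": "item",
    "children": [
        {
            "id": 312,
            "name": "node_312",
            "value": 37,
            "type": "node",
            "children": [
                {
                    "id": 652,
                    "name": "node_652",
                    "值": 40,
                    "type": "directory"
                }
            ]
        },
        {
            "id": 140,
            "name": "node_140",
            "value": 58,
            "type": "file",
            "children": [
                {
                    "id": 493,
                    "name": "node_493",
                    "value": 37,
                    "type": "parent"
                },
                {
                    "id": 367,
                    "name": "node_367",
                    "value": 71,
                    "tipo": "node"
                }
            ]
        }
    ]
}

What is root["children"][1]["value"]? 58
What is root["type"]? "item"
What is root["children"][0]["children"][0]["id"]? 652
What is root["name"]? "node_980"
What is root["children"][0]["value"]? 37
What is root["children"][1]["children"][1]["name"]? "node_367"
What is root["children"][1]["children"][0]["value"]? 37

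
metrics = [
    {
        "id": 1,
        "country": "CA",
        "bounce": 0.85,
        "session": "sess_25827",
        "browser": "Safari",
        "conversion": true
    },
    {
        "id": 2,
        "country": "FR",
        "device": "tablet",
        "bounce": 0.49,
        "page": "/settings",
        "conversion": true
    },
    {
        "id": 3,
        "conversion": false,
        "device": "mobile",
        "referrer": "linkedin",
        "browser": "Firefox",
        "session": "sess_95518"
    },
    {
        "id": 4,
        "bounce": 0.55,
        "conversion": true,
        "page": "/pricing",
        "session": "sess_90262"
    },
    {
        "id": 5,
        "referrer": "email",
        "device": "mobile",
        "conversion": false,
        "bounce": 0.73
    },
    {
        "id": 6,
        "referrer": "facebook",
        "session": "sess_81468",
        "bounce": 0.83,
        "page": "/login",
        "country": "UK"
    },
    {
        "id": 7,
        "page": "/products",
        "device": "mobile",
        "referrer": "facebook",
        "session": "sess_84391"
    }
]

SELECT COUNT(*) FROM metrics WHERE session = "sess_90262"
1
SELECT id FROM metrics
[1, 2, 3, 4, 5, 6, 7]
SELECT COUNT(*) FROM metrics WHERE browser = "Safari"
1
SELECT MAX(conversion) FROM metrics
True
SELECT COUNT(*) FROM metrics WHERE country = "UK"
1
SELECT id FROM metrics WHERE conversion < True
[3, 5]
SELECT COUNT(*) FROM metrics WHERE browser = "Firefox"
1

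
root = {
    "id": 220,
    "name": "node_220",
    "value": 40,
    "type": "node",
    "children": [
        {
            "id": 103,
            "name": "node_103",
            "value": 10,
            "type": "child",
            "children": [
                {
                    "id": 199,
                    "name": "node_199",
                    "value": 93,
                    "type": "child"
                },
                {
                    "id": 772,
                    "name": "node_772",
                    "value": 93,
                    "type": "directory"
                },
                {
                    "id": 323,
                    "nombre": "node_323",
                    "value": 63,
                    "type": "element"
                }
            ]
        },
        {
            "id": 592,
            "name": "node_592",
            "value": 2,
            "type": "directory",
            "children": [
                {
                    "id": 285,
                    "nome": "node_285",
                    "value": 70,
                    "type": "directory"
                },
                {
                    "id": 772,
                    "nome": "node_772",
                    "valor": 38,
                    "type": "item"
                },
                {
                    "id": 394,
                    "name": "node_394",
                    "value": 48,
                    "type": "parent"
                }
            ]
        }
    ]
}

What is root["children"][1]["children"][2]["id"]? 394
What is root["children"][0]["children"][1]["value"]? 93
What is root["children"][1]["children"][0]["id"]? 285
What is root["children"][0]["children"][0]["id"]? 199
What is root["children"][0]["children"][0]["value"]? 93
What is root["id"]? 220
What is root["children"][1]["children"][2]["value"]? 48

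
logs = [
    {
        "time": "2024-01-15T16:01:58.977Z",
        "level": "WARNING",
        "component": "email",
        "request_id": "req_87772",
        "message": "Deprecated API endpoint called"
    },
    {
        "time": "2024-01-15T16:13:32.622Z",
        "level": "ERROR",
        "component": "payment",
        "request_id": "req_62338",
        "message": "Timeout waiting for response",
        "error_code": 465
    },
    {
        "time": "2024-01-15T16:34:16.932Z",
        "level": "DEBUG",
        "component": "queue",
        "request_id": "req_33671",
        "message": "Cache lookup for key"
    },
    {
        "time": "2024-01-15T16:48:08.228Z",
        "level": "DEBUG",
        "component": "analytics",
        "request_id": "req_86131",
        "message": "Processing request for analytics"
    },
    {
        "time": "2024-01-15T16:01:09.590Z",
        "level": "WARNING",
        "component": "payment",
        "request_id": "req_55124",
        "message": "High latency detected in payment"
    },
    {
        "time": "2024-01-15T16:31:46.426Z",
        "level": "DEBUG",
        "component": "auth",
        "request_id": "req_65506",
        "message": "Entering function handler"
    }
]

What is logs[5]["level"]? "DEBUG"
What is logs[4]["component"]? "payment"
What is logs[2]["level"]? "DEBUG"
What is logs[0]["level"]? "WARNING"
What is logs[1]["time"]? "2024-01-15T16:13:32.622Z"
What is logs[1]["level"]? "ERROR"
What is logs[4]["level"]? "WARNING"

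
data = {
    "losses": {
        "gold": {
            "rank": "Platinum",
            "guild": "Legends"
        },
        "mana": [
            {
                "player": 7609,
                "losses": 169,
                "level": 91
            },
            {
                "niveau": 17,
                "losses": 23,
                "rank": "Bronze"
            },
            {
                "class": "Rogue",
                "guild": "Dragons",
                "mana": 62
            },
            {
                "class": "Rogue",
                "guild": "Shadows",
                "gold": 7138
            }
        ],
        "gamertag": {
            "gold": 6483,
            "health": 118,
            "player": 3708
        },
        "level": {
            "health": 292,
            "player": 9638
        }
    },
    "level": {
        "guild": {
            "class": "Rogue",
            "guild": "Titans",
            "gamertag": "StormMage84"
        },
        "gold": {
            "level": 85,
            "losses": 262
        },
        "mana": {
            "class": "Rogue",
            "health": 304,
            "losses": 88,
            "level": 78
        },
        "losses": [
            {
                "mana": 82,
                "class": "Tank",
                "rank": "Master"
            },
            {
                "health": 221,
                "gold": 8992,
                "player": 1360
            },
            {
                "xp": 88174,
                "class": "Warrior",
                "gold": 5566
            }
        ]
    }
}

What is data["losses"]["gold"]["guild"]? "Legends"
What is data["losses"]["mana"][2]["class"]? "Rogue"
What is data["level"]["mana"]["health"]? 304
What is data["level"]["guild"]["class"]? "Rogue"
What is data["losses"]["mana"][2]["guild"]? "Dragons"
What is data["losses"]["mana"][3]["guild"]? "Shadows"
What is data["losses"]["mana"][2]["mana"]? 62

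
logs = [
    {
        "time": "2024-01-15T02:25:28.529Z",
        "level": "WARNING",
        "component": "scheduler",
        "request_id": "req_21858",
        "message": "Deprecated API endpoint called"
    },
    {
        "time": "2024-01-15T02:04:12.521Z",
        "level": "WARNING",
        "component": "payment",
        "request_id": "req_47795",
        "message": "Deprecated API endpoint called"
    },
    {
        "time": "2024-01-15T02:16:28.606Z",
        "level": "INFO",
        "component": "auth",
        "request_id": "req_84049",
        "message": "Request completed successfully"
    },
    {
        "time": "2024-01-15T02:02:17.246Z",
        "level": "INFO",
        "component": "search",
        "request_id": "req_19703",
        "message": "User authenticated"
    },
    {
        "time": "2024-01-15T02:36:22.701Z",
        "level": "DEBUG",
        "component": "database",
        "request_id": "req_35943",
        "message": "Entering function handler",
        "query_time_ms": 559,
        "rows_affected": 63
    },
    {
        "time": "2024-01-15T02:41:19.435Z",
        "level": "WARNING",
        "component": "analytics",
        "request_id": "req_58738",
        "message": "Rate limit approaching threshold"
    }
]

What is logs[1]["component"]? "payment"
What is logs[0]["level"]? "WARNING"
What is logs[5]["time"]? "2024-01-15T02:41:19.435Z"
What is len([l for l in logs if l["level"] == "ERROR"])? 0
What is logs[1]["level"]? "WARNING"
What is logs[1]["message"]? "Deprecated API endpoint called"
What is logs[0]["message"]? "Deprecated API endpoint called"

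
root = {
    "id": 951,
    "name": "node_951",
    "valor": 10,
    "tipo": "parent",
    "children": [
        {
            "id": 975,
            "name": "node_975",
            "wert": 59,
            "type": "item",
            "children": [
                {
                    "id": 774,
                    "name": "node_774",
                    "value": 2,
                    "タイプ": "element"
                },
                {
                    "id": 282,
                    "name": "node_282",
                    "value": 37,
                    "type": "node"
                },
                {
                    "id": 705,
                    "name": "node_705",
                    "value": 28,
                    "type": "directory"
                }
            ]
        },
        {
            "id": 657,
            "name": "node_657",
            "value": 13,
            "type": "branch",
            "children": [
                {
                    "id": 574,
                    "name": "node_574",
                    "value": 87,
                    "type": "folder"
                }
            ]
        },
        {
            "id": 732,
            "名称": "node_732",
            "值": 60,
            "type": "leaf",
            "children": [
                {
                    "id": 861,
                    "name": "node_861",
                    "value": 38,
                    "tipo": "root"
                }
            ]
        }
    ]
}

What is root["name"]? "node_951"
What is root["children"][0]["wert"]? 59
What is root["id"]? 951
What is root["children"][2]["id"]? 732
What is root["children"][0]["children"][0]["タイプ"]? "element"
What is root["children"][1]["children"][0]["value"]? 87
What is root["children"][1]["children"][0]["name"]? "node_574"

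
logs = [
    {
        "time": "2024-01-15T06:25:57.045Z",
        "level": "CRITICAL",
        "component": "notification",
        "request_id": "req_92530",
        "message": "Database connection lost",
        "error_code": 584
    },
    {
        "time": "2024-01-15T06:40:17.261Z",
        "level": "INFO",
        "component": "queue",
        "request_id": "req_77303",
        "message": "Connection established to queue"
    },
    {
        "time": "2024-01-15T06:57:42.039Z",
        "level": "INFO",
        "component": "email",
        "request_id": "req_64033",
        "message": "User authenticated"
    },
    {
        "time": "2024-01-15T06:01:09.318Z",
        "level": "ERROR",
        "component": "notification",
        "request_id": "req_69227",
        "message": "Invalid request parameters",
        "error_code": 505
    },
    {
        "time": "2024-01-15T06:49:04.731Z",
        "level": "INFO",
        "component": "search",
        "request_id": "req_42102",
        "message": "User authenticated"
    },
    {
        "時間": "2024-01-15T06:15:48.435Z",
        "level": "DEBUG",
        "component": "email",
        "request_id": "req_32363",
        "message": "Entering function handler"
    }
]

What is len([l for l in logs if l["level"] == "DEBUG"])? 1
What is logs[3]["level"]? "ERROR"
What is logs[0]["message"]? "Database connection lost"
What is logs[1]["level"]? "INFO"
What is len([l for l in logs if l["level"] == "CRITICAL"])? 1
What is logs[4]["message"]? "User authenticated"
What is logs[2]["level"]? "INFO"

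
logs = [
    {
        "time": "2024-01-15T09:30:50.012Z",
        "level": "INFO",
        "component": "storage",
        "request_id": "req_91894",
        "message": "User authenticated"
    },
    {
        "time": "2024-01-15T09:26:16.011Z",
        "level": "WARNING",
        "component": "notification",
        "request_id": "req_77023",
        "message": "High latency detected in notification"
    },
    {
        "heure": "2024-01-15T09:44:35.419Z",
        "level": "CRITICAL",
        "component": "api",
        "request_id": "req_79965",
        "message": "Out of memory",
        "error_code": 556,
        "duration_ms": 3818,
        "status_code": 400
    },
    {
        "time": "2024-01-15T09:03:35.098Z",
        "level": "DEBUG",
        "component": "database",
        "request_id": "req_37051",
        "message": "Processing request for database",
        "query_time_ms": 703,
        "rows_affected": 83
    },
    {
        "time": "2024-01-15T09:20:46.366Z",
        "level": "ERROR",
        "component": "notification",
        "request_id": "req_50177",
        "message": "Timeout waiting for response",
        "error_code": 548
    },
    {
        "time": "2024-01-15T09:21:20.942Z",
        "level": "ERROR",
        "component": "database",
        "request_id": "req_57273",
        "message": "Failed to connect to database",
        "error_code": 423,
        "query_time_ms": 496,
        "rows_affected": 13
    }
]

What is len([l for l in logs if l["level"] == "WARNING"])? 1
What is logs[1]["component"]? "notification"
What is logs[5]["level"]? "ERROR"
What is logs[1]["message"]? "High latency detected in notification"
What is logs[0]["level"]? "INFO"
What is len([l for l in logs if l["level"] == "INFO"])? 1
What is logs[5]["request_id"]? "req_57273"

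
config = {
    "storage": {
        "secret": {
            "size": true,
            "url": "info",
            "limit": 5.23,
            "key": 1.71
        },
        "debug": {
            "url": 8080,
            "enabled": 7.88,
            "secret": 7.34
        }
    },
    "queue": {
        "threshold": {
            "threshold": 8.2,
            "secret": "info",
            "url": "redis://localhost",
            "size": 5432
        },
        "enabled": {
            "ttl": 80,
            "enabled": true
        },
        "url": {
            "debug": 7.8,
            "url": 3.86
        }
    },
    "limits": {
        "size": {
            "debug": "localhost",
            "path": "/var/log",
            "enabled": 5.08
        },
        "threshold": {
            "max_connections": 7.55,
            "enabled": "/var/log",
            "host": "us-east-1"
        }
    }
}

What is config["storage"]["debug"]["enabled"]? 7.88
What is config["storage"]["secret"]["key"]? 1.71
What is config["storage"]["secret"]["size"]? True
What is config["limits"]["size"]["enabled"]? 5.08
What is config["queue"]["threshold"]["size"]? 5432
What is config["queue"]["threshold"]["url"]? "redis://localhost"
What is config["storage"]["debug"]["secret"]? 7.34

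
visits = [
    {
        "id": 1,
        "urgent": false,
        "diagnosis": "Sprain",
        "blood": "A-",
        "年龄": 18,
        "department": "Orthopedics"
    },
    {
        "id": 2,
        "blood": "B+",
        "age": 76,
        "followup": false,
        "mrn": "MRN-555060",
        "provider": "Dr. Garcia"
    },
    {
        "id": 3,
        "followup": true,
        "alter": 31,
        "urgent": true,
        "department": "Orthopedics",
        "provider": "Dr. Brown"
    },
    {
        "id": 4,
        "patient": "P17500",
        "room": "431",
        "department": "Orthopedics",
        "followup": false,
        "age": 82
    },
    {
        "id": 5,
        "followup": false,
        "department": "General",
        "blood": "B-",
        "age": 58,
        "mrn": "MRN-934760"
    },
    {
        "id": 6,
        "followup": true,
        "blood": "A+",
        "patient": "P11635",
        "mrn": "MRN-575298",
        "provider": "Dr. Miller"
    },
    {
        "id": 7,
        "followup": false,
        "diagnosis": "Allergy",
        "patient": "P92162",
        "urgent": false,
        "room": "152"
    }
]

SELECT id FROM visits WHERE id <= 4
[1, 2, 3, 4]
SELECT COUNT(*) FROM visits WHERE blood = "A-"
1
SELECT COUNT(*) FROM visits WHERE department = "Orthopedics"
3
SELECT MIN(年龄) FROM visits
18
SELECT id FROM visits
[1, 2, 3, 4, 5, 6, 7]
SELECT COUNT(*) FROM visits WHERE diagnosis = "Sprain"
1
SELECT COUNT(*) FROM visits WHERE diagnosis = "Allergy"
1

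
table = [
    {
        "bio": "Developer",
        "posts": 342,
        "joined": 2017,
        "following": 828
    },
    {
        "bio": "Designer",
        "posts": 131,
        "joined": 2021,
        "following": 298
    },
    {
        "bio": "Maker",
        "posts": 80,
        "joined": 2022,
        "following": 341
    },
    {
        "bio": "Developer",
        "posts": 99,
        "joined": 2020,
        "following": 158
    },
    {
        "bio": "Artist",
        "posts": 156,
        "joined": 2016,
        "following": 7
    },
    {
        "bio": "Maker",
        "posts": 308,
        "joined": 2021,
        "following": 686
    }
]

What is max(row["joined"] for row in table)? 2022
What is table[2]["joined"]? 2022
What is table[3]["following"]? 158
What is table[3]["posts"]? 99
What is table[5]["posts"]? 308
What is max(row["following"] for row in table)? 828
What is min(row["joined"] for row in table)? 2016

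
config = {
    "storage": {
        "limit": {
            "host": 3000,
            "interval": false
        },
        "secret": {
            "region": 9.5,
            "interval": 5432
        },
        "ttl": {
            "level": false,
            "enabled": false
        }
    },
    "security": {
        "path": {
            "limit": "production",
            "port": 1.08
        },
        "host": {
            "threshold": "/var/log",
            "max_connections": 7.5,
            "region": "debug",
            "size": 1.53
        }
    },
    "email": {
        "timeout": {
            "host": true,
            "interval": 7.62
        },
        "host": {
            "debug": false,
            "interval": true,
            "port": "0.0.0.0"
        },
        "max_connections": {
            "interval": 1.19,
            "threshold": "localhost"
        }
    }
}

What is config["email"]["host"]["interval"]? True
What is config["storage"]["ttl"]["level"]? False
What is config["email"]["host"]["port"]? "0.0.0.0"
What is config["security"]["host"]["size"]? 1.53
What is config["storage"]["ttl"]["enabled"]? False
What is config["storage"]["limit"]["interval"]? False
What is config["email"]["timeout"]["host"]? True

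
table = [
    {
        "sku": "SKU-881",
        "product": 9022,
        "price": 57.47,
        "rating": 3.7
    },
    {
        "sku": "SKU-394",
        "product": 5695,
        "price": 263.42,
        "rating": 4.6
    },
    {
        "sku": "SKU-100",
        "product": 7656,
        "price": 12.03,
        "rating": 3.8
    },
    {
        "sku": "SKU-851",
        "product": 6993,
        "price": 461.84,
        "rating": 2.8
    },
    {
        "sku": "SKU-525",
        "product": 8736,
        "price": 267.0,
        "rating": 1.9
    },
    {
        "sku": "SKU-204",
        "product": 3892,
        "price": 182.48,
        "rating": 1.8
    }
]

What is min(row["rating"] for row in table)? 1.8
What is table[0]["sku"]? "SKU-881"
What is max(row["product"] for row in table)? 9022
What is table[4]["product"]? 8736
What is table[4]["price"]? 267.0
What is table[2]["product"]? 7656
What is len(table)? 6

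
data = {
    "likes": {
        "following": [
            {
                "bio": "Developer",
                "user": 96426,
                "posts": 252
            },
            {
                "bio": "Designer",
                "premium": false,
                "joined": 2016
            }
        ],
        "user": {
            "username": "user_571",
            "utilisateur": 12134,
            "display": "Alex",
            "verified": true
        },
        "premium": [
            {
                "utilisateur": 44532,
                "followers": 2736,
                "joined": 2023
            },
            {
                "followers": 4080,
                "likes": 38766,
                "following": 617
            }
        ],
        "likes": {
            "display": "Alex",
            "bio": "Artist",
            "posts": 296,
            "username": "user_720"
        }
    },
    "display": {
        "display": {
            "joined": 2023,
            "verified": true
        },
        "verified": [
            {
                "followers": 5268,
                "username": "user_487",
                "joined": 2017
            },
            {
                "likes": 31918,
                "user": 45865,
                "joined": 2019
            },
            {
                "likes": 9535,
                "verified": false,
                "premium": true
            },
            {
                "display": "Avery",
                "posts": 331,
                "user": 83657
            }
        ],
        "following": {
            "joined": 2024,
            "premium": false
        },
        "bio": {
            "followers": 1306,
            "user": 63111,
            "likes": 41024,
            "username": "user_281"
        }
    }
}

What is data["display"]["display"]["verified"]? True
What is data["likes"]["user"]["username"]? "user_571"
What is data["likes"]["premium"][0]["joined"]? 2023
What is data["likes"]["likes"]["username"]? "user_720"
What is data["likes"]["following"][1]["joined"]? 2016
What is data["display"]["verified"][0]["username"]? "user_487"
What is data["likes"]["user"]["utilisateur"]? 12134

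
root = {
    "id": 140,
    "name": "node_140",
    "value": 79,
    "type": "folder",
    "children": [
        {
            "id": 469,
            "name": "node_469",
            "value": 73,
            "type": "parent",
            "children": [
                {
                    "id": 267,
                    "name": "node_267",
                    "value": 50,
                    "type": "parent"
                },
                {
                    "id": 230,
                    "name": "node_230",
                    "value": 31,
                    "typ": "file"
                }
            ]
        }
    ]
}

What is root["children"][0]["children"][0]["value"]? 50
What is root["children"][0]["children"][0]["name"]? "node_267"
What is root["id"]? 140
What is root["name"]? "node_140"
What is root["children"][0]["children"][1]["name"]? "node_230"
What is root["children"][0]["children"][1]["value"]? 31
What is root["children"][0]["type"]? "parent"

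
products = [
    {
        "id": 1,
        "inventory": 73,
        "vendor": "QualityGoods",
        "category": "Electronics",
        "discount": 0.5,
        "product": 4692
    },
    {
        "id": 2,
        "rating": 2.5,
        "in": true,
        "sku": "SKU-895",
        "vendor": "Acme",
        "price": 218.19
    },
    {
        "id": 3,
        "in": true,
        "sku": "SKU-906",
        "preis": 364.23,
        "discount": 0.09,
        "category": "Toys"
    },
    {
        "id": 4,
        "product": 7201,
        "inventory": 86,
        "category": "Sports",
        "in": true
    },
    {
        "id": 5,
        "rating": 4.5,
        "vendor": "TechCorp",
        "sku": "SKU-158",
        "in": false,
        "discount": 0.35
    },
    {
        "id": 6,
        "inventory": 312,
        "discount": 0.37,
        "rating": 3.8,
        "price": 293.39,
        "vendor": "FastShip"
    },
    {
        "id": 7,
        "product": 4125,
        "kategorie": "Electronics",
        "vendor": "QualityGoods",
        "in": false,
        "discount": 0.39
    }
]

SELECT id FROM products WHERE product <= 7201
[1, 4, 7]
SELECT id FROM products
[1, 2, 3, 4, 5, 6, 7]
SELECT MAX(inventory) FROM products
312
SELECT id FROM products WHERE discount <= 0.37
[3, 5, 6]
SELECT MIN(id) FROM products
1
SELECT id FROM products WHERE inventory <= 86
[1, 4]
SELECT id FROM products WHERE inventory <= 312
[1, 4, 6]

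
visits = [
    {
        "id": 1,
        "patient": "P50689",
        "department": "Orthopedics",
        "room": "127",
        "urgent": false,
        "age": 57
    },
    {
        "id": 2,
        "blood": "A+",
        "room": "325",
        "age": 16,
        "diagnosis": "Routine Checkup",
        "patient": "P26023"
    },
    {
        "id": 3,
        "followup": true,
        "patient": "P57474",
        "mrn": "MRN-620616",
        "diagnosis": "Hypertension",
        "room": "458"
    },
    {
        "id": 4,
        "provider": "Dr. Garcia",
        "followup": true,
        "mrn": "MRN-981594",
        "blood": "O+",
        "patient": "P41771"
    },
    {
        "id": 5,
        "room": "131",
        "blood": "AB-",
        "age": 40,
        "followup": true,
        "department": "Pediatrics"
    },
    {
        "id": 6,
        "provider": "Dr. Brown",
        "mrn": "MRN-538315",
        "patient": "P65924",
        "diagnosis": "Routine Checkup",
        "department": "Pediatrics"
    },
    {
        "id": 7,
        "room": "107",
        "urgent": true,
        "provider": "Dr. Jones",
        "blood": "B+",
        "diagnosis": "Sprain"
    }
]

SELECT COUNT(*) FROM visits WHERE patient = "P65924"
1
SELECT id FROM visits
[1, 2, 3, 4, 5, 6, 7]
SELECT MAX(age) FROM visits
57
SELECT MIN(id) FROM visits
1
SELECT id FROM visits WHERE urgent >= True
[7]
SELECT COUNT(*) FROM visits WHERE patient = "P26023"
1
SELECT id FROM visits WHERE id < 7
[1, 2, 3, 4, 5, 6]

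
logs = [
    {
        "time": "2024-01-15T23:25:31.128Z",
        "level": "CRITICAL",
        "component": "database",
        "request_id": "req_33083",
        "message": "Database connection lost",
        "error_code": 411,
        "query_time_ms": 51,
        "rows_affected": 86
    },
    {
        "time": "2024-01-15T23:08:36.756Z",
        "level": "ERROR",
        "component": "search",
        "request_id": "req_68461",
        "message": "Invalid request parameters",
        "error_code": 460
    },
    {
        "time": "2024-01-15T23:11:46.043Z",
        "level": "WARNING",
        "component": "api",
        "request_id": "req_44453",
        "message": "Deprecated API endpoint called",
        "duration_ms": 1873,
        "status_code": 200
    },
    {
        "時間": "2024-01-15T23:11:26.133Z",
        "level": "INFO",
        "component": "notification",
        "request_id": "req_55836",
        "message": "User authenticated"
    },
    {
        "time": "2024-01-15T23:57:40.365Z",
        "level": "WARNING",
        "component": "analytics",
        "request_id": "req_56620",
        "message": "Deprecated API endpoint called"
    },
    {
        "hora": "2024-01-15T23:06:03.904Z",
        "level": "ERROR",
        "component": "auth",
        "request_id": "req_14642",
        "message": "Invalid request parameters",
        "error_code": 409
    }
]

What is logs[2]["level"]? "WARNING"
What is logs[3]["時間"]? "2024-01-15T23:11:26.133Z"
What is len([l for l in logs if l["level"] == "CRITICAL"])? 1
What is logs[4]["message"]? "Deprecated API endpoint called"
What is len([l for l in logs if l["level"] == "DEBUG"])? 0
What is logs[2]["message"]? "Deprecated API endpoint called"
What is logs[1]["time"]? "2024-01-15T23:08:36.756Z"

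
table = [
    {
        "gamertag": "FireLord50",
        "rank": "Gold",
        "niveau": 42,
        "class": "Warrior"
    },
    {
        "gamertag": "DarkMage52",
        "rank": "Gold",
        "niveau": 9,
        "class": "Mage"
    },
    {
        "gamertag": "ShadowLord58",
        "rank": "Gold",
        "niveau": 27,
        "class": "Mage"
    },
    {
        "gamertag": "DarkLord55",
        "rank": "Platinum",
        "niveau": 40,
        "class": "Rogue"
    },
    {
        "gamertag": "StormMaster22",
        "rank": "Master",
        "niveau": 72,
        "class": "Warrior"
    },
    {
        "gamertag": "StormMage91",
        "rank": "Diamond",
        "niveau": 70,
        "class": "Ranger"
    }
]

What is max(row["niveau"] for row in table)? 72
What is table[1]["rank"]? "Gold"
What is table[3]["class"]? "Rogue"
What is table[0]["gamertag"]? "FireLord50"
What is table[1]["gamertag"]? "DarkMage52"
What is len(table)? 6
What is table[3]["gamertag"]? "DarkLord55"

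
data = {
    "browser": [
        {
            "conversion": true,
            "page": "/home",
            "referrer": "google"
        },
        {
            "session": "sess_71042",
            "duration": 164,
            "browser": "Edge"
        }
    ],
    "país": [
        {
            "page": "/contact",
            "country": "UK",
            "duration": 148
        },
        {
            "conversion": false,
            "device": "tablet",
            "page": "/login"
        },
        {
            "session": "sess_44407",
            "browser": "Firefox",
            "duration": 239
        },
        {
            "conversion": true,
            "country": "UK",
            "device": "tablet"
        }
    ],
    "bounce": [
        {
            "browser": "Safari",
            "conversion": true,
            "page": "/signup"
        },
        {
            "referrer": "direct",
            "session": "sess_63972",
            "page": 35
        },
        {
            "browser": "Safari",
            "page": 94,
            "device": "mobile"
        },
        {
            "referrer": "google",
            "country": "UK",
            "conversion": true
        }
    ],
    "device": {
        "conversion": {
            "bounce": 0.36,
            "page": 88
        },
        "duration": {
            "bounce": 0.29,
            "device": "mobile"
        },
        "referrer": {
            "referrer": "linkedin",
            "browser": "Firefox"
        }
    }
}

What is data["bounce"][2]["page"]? 94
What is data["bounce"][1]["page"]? 35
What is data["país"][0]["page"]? "/contact"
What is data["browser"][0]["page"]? "/home"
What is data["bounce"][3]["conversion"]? True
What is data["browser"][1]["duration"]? 164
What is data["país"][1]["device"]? "tablet"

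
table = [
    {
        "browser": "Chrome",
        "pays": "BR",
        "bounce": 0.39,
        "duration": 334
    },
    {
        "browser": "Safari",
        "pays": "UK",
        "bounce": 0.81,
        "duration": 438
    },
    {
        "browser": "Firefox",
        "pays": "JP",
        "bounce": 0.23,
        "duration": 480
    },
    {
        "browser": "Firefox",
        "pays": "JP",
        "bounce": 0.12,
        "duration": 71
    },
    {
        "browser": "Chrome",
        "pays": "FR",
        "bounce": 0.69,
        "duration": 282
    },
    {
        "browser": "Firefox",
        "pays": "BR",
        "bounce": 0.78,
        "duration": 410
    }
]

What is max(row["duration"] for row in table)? 480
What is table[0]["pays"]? "BR"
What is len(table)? 6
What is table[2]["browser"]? "Firefox"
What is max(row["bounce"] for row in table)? 0.81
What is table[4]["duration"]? 282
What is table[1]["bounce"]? 0.81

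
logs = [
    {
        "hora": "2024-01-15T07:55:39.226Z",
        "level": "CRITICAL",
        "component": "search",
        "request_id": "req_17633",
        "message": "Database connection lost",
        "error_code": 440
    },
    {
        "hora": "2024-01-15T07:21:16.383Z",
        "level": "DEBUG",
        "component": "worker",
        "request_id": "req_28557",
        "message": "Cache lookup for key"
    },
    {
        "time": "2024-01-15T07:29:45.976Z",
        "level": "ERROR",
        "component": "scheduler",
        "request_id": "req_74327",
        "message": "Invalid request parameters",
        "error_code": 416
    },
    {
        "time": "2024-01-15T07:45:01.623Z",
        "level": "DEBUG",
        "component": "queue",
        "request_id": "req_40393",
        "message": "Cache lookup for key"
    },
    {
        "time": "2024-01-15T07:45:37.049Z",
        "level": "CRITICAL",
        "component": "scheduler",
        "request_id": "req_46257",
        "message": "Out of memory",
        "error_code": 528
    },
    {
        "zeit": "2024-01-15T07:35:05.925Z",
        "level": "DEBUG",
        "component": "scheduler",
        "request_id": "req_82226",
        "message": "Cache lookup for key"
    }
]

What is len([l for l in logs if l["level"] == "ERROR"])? 1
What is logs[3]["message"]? "Cache lookup for key"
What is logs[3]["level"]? "DEBUG"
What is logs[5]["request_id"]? "req_82226"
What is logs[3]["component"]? "queue"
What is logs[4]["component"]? "scheduler"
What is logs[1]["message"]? "Cache lookup for key"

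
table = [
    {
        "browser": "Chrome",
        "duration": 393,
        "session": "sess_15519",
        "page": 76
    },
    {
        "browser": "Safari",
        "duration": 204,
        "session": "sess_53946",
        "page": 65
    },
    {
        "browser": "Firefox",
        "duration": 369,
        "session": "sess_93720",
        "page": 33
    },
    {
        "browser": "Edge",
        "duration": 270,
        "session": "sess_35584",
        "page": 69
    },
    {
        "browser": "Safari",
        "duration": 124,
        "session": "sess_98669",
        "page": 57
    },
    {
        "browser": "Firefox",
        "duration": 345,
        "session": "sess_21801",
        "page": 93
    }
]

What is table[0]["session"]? "sess_15519"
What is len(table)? 6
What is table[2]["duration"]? 369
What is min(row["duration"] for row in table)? 124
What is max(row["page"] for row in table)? 93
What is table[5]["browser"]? "Firefox"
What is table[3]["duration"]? 270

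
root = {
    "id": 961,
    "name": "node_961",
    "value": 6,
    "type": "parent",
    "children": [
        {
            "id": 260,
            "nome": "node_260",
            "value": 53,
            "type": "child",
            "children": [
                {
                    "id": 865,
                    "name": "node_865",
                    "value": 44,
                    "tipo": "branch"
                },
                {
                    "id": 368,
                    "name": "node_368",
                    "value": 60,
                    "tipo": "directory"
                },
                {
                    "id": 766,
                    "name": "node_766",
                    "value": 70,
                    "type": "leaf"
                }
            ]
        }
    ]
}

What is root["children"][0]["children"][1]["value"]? 60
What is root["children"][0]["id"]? 260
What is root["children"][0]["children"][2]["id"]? 766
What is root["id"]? 961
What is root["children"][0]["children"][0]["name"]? "node_865"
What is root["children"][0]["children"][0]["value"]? 44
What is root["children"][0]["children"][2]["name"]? "node_766"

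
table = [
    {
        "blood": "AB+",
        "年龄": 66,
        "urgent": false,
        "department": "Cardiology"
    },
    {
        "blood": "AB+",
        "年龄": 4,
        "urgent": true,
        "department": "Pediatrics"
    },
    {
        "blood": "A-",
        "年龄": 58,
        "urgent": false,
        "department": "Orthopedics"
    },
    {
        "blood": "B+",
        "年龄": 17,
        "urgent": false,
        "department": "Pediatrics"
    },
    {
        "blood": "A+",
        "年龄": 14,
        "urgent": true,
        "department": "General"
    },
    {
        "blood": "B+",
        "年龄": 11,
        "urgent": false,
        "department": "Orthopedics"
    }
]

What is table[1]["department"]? "Pediatrics"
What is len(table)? 6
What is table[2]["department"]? "Orthopedics"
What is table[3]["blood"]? "B+"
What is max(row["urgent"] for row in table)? True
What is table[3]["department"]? "Pediatrics"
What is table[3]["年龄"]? 17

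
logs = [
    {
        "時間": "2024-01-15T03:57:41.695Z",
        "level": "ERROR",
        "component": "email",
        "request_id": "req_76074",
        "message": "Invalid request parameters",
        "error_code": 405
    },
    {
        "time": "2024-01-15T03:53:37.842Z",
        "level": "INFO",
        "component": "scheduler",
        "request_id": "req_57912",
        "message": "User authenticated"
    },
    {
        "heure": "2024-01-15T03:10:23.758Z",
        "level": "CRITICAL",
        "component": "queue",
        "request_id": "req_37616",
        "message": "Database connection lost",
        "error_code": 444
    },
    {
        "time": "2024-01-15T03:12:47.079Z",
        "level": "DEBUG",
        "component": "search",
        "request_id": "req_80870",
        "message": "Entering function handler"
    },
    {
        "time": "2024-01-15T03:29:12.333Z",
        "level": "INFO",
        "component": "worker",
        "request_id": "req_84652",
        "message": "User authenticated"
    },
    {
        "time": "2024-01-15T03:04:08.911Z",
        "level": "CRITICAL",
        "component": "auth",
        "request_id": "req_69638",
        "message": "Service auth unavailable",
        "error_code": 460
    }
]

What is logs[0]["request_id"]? "req_76074"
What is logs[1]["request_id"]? "req_57912"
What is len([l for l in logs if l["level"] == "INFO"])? 2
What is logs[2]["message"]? "Database connection lost"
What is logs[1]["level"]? "INFO"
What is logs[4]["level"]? "INFO"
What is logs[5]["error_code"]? 460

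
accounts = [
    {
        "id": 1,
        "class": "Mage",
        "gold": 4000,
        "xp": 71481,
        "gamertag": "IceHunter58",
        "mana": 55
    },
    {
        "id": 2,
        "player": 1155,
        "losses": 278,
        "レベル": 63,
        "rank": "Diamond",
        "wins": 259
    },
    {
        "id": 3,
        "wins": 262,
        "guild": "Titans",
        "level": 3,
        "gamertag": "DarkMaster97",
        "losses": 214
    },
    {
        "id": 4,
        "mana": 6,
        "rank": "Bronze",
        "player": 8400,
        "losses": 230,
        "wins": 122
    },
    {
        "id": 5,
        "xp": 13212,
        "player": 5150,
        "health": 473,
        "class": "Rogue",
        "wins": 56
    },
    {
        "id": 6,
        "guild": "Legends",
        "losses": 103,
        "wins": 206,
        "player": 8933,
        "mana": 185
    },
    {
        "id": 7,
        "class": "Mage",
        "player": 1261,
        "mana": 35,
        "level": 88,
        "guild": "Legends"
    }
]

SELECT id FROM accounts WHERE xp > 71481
[]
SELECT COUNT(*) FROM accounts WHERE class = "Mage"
2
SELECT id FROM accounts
[1, 2, 3, 4, 5, 6, 7]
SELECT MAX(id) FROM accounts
7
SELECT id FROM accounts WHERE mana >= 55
[1, 6]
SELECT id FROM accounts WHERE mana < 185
[1, 4, 7]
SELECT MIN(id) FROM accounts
1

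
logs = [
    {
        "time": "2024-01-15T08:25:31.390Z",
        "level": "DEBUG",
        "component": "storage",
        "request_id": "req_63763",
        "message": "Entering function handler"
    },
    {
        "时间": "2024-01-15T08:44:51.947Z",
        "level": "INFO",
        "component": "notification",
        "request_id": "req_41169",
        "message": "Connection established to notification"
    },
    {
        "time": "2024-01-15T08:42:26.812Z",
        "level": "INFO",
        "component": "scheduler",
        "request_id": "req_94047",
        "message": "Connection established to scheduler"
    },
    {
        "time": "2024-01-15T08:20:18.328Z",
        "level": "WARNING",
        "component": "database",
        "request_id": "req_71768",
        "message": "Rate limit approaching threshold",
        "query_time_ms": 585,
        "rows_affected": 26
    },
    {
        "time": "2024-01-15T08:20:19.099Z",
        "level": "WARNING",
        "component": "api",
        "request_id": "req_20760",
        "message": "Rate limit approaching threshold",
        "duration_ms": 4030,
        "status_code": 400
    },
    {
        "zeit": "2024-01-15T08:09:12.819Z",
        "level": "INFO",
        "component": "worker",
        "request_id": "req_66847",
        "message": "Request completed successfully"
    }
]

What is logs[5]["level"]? "INFO"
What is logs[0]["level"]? "DEBUG"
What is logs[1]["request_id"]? "req_41169"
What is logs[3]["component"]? "database"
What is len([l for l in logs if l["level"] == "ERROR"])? 0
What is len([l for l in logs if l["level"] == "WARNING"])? 2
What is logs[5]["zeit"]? "2024-01-15T08:09:12.819Z"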